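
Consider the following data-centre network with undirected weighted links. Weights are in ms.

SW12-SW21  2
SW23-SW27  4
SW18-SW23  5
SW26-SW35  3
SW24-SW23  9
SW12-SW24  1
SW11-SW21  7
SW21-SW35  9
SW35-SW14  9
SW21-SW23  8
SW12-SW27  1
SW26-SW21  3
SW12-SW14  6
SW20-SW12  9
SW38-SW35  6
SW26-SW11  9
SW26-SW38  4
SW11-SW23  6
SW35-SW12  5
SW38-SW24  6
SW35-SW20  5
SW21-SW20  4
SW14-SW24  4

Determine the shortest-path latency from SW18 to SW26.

15 ms

Compare a few routes:
SW18 - SW23 - SW27 - SW12 - SW21 - SW26: 5+4+1+2+3 = 15
SW18 - SW23 - SW21 - SW26: 5+8+3 = 16
Cheapest is SW18 - SW23 - SW27 - SW12 - SW21 - SW26 at 15 ms.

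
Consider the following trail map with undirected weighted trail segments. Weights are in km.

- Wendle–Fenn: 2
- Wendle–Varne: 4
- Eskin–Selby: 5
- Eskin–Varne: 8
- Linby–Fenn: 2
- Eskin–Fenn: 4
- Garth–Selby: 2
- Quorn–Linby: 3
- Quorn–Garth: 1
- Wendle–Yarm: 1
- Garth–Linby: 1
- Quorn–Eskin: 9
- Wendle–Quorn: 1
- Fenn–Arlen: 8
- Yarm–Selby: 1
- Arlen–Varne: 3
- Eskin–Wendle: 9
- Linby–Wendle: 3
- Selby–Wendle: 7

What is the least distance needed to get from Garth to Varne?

Candidate routes:
Garth - Linby - Fenn - Wendle - Varne: 1+2+2+4 = 9
Garth - Selby - Yarm - Wendle - Varne: 2+1+1+4 = 8
Garth - Quorn - Wendle - Varne: 1+1+4 = 6
Garth - Linby - Wendle - Varne: 1+3+4 = 8
Cheapest is Garth - Quorn - Wendle - Varne at 6 km.

6 km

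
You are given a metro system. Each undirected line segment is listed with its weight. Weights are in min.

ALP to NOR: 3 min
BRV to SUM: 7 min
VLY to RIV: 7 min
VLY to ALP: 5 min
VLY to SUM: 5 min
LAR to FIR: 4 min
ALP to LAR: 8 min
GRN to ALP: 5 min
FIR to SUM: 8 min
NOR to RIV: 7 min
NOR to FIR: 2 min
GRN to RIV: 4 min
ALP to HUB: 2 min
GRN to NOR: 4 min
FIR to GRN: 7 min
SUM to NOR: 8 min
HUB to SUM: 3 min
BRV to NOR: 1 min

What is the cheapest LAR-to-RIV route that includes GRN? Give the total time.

14 min

Shortest LAR→GRN: LAR–FIR–NOR–GRN = 10
Best GRN to RIV: GRN–RIV costing 4
Total via GRN: 10 + 4 = 14 min.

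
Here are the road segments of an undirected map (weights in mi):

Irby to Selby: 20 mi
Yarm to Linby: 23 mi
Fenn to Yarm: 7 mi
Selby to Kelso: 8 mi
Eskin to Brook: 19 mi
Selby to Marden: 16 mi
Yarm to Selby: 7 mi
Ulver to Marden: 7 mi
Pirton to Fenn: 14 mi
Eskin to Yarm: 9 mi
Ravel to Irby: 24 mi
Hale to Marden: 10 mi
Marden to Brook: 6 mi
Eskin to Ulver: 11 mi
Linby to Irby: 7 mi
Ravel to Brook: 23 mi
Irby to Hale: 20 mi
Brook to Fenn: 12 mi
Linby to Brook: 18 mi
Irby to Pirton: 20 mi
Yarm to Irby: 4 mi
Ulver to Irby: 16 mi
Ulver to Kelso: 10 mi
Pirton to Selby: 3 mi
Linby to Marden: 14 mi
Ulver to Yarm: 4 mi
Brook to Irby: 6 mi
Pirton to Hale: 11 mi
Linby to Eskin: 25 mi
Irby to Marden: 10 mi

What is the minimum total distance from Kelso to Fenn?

21 mi

Enumerating some paths:
Kelso → Ulver → Marden → Brook → Fenn: 10+7+6+12 = 35
Kelso → Selby → Yarm → Fenn: 8+7+7 = 22
Kelso → Ulver → Yarm → Fenn: 10+4+7 = 21
Kelso → Selby → Pirton → Fenn: 8+3+14 = 25
Cheapest is Kelso → Ulver → Yarm → Fenn at 21 mi.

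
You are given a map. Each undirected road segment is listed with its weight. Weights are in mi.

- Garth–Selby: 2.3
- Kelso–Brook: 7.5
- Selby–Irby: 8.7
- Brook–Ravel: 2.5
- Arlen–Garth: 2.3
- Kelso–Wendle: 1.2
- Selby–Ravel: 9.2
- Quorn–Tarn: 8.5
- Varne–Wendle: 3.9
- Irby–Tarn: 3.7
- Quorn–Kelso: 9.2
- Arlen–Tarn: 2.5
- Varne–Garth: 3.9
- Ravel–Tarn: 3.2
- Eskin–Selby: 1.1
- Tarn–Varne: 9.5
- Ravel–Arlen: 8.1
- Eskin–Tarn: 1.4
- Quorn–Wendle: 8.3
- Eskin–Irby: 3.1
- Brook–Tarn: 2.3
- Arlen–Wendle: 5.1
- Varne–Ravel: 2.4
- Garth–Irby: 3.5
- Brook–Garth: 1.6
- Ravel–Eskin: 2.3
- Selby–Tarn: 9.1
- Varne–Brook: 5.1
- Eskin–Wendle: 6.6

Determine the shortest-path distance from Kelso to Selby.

8.9 mi

Compare a few routes:
Kelso - Wendle - Arlen - Garth - Selby: 1.2+5.1+2.3+2.3 = 10.9
Kelso - Wendle - Eskin - Selby: 1.2+6.6+1.1 = 8.9
Kelso - Wendle - Varne - Ravel - Eskin - Selby: 1.2+3.9+2.4+2.3+1.1 = 10.9
Kelso - Wendle - Varne - Garth - Selby: 1.2+3.9+3.9+2.3 = 11.3
The minimum is 8.9 mi via Kelso - Wendle - Eskin - Selby.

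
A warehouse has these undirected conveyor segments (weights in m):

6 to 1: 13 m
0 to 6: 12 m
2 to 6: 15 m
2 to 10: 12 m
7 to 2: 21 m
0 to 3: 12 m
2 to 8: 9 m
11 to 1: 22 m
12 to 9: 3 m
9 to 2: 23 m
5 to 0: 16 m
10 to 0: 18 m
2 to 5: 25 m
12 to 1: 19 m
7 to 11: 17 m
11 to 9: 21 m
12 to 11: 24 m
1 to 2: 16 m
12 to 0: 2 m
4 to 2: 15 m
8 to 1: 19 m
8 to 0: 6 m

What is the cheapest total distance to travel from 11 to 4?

53 m

Settle nodes by increasing distance from 11:
11: 0
7: 17  (via 11)
9: 21  (via 11)
1: 22  (via 11)
12: 24  (via 11)
0: 26  (via 12)
8: 32  (via 0)
6: 35  (via 1)
2: 38  (via 7)
3: 38  (via 0)
5: 42  (via 0)
10: 44  (via 0)
4: 53  (via 2)
Shortest route: 11 → 7 → 2 → 4 = 53 m.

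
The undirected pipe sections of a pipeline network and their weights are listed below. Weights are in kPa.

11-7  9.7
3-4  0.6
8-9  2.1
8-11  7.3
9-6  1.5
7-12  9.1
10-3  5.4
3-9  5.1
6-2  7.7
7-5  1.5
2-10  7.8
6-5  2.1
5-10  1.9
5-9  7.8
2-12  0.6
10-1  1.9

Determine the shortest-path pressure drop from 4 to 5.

7.9 kPa

Enumerating some paths:
4 → 3 → 9 → 6 → 5: 0.6+5.1+1.5+2.1 = 9.3
4 → 3 → 10 → 5: 0.6+5.4+1.9 = 7.9
Cheapest is 4 → 3 → 10 → 5 at 7.9 kPa.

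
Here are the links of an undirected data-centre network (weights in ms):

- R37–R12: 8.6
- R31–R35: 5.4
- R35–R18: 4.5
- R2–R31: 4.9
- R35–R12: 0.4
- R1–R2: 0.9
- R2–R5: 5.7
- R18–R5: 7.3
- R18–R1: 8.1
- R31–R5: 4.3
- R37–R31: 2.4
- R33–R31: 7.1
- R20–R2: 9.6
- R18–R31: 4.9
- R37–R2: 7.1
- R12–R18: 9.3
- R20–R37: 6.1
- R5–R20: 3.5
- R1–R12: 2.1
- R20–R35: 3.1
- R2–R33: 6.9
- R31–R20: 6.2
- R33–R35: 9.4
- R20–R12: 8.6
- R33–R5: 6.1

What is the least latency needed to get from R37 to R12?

8.2 ms

Running Dijkstra from R37:
R37: 0
R31: 2.4  (via R37)
R20: 6.1  (via R37)
R5: 6.7  (via R31)
R2: 7.1  (via R37)
R18: 7.3  (via R31)
R35: 7.8  (via R31)
R1: 8  (via R2)
R12: 8.2  (via R35)
Shortest route: R37 → R31 → R35 → R12 = 8.2 ms.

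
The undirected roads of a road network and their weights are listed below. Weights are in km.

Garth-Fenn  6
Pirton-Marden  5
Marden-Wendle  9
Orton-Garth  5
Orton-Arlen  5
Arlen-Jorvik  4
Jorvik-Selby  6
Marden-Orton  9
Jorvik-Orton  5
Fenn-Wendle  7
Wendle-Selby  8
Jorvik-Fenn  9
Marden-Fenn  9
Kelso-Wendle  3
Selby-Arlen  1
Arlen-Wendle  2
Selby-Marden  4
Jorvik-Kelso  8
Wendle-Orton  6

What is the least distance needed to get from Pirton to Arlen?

10 km

Running Dijkstra from Pirton:
Pirton: 0
Marden: 5  (via Pirton)
Selby: 9  (via Marden)
Arlen: 10  (via Selby)
Shortest route: Pirton → Marden → Selby → Arlen = 10 km.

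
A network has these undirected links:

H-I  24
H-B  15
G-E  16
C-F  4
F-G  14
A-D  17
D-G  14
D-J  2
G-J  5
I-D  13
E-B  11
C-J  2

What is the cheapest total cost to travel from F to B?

Shortest distances from F:
F: 0
C: 4  (via F)
J: 6  (via C)
D: 8  (via J)
G: 11  (via J)
I: 21  (via D)
A: 25  (via D)
E: 27  (via G)
B: 38  (via E)
Shortest route: F–C–J–G–E–B = 38.

38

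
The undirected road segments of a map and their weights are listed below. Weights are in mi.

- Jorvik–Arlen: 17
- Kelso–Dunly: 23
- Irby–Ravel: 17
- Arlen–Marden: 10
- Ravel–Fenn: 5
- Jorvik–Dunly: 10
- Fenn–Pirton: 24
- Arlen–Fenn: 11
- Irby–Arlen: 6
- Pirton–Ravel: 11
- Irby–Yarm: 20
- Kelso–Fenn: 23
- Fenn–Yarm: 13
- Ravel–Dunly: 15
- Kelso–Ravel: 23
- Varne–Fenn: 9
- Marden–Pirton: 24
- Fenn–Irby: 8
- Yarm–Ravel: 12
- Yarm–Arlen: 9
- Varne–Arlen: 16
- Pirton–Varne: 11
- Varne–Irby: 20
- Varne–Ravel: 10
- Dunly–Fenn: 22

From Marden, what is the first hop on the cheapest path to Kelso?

Enumerating some paths:
Marden–Arlen–Fenn–Kelso: 10+11+23 = 44
Marden–Arlen–Irby–Fenn–Ravel–Kelso: 10+6+8+5+23 = 52
Marden–Arlen–Fenn–Ravel–Kelso: 10+11+5+23 = 49
Marden–Arlen–Irby–Fenn–Kelso: 10+6+8+23 = 47
The minimum is 44 mi via Marden–Arlen–Fenn–Kelso.
So from Marden the first move is to Arlen.

Arlen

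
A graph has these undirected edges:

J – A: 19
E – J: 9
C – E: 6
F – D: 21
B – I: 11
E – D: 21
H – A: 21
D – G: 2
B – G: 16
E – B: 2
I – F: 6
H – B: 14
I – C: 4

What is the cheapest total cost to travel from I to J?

19

Enumerating some paths:
I → C → E → J: 4+6+9 = 19
I → B → E → J: 11+2+9 = 22
The minimum is 19 via I → C → E → J.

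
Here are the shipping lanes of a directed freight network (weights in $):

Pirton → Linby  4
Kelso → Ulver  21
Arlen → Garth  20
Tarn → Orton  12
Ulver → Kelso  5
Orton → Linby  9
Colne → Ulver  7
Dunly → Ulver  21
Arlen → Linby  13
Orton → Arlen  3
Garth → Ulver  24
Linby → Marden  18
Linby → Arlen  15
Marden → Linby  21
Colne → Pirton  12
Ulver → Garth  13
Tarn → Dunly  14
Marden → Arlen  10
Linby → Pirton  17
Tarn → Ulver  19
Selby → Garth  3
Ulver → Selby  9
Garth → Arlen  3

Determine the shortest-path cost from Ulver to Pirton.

$45

Shortest distances from Ulver:
Ulver: 0
Kelso: 5  (via Ulver)
Selby: 9  (via Ulver)
Garth: 12  (via Selby)
Arlen: 15  (via Garth)
Linby: 28  (via Arlen)
Pirton: 45  (via Linby)
Shortest route: Ulver → Selby → Garth → Arlen → Linby → Pirton = $45.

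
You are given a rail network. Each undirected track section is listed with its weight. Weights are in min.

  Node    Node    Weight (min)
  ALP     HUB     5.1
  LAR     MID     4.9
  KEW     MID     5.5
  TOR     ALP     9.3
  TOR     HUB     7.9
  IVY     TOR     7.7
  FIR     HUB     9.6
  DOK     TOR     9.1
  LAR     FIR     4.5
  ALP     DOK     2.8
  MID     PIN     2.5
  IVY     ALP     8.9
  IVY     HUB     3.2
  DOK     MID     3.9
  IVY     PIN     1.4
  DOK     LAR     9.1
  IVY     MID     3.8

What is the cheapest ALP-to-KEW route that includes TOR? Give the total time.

Best ALP to TOR: ALP–TOR costing 9.3
Shortest TOR→KEW: TOR–IVY–MID–KEW = 17
Total via TOR: 9.3 + 17 = 26.3 min.

26.3 min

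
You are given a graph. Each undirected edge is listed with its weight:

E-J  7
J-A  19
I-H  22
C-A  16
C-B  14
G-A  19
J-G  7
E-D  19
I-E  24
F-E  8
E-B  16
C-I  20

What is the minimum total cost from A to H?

58

Running Dijkstra from A:
A: 0
C: 16  (via A)
G: 19  (via A)
J: 19  (via A)
E: 26  (via J)
B: 30  (via C)
F: 34  (via E)
I: 36  (via C)
D: 45  (via E)
H: 58  (via I)
Shortest route: A–C–I–H = 58.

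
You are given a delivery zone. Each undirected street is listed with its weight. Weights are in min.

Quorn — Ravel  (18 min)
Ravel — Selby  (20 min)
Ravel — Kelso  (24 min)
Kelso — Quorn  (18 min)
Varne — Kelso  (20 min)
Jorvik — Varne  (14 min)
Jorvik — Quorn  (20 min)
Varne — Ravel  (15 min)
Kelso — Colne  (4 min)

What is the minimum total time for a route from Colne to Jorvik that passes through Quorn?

42 min

Shortest Colne→Quorn: Colne–Kelso–Quorn = 22
Best Quorn to Jorvik: Quorn–Jorvik costing 20
Total via Quorn: 22 + 20 = 42 min.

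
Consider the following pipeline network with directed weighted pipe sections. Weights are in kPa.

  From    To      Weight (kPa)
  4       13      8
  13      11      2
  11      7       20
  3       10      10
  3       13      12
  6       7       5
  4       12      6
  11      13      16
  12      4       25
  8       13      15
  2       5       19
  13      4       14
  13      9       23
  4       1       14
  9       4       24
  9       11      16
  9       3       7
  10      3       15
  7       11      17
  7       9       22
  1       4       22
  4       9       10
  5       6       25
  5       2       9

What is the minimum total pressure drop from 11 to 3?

46 kPa

Running Dijkstra from 11:
11: 0
13: 16  (via 11)
7: 20  (via 11)
4: 30  (via 13)
12: 36  (via 4)
9: 39  (via 13)
1: 44  (via 4)
3: 46  (via 9)
Shortest route: 11 → 13 → 9 → 3 = 46 kPa.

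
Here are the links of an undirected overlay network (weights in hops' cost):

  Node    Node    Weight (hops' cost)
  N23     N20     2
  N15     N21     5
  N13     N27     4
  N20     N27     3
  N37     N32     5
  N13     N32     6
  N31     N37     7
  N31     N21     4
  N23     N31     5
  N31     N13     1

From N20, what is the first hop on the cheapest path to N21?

Compare a few routes:
N20 - N27 - N13 - N31 - N21: 3+4+1+4 = 12
N20 - N23 - N31 - N21: 2+5+4 = 11
Cheapest is N20 - N23 - N31 - N21 at 11 hops' cost.
So from N20 the first move is to N23.

N23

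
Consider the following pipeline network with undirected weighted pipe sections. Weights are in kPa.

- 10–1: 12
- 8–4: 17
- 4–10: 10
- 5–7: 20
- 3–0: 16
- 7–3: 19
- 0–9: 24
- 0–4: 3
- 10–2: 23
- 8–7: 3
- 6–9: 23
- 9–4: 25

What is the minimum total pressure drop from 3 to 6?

63 kPa

Settle nodes by increasing distance from 3:
3: 0
0: 16  (via 3)
4: 19  (via 0)
7: 19  (via 3)
8: 22  (via 7)
10: 29  (via 4)
5: 39  (via 7)
9: 40  (via 0)
1: 41  (via 10)
2: 52  (via 10)
6: 63  (via 9)
Shortest route: 3 → 0 → 9 → 6 = 63 kPa.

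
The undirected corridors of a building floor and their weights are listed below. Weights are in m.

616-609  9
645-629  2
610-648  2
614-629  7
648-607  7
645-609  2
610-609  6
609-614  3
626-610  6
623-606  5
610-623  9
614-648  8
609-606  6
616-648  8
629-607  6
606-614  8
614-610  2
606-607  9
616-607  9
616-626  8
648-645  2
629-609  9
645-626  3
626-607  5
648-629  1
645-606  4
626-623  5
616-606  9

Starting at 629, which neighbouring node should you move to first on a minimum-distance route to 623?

Compare a few routes:
629 → 648 → 645 → 626 → 623: 1+2+3+5 = 11
629 → 645 → 626 → 623: 2+3+5 = 10
629 → 645 → 606 → 623: 2+4+5 = 11
The minimum is 10 m via 629 → 645 → 626 → 623.
So from 629 the first move is to 645.

645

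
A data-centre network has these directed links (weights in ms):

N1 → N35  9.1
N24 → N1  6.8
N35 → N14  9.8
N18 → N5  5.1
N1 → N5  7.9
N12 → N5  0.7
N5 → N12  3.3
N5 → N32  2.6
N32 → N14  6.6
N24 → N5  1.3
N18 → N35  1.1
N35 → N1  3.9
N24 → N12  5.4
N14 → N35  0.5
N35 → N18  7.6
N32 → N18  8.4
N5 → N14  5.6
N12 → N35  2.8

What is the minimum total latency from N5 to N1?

Enumerating some paths:
N5 → N12 → N35 → N1: 3.3+2.8+3.9 = 10
N5 → N32 → N18 → N35 → N1: 2.6+8.4+1.1+3.9 = 16
N5 → N32 → N14 → N35 → N1: 2.6+6.6+0.5+3.9 = 13.6
The minimum is 10 ms via N5 → N12 → N35 → N1.

10 ms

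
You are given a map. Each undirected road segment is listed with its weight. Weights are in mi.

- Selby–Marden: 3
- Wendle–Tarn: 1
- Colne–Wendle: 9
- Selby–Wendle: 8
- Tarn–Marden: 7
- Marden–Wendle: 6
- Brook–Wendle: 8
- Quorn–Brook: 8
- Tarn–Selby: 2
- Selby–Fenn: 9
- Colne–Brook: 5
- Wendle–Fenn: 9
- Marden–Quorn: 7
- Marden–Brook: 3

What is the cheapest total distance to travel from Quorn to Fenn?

Enumerating some paths:
Quorn → Marden → Wendle → Fenn: 7+6+9 = 22
Quorn → Marden → Selby → Fenn: 7+3+9 = 19
Quorn → Marden → Selby → Tarn → Wendle → Fenn: 7+3+2+1+9 = 22
Quorn → Brook → Marden → Selby → Fenn: 8+3+3+9 = 23
Cheapest is Quorn → Marden → Selby → Fenn at 19 mi.

19 mi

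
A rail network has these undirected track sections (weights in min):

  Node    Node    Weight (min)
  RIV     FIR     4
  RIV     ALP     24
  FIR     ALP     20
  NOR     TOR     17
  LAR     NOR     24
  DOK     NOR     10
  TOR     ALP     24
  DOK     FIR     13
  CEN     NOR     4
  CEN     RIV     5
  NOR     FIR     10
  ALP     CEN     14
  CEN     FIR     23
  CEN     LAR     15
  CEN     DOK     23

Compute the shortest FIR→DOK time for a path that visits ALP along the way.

Shortest FIR→ALP: FIR–ALP = 20
Shortest ALP→DOK: ALP–CEN–NOR–DOK = 28
Total via ALP: 20 + 28 = 48 min.

48 min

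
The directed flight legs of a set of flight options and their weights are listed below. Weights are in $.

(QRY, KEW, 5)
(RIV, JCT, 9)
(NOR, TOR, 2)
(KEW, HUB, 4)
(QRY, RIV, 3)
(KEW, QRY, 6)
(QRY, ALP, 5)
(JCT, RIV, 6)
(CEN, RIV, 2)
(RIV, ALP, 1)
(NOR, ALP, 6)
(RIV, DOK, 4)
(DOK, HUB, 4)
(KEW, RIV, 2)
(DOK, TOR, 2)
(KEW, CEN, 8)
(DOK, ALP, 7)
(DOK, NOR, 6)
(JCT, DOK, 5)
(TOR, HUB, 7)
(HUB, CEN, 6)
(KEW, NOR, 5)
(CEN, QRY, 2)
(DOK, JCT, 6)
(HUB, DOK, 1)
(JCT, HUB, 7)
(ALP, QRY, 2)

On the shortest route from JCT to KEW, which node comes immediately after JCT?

RIV

Candidate routes:
JCT–DOK–ALP–QRY–KEW: 5+7+2+5 = 19
JCT–RIV–ALP–QRY–KEW: 6+1+2+5 = 14
JCT–HUB–CEN–QRY–KEW: 7+6+2+5 = 20
Cheapest is JCT–RIV–ALP–QRY–KEW at $14.
So from JCT the first move is to RIV.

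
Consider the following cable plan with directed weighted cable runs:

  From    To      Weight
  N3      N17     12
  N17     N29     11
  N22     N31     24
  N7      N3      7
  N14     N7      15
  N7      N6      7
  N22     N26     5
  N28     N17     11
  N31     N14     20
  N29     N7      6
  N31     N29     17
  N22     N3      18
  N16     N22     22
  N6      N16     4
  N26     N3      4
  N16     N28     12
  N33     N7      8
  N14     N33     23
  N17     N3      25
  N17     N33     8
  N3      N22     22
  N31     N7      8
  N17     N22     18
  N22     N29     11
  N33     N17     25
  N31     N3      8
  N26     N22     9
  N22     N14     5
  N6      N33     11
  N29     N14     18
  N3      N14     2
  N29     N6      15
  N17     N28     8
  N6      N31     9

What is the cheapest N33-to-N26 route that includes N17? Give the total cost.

Shortest N33→N17: N33–N17 = 25
Shortest N17→N26: N17–N22–N26 = 23
Total via N17: 25 + 23 = 48.

48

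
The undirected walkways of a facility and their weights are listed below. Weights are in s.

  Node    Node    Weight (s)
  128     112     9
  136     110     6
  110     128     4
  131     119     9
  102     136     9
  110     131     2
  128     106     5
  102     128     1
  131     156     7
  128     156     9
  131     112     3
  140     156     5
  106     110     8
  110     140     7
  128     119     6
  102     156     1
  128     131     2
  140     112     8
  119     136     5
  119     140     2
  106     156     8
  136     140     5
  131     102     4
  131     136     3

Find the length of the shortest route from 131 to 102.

Settle nodes by increasing distance from 131:
131: 0
110: 2  (via 131)
128: 2  (via 131)
112: 3  (via 131)
136: 3  (via 131)
102: 3  (via 128)
Shortest route: 131 → 128 → 102 = 3 s.

3 s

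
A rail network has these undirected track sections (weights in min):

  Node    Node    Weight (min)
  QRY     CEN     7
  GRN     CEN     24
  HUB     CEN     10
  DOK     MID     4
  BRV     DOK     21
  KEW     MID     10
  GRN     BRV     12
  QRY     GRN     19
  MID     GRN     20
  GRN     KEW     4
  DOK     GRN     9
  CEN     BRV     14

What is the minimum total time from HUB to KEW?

38 min

Shortest distances from HUB:
HUB: 0
CEN: 10  (via HUB)
QRY: 17  (via CEN)
BRV: 24  (via CEN)
GRN: 34  (via CEN)
KEW: 38  (via GRN)
Shortest route: HUB → CEN → GRN → KEW = 38 min.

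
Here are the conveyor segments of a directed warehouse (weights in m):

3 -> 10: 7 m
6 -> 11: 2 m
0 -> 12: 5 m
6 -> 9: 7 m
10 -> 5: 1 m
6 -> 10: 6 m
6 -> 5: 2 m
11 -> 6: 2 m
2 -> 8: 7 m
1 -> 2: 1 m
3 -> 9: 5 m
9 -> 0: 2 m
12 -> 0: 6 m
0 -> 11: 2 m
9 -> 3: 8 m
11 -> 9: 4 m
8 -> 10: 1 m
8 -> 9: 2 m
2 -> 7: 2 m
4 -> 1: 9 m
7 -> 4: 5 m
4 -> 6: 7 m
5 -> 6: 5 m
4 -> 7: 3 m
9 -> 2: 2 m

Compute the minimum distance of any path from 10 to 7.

16 m

Candidate routes:
10 - 5 - 6 - 11 - 9 - 2 - 7: 1+5+2+4+2+2 = 16
10 - 5 - 6 - 9 - 2 - 7: 1+5+7+2+2 = 17
Cheapest is 10 - 5 - 6 - 11 - 9 - 2 - 7 at 16 m.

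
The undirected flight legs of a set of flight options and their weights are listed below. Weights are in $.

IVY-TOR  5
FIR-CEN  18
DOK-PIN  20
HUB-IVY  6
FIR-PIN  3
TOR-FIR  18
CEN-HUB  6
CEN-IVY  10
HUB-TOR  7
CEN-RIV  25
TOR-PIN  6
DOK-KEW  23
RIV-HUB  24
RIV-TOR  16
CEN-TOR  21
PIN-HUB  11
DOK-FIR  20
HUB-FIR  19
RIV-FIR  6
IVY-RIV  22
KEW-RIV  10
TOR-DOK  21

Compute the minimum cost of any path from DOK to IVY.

$26

Running Dijkstra from DOK:
DOK: 0
FIR: 20  (via DOK)
PIN: 20  (via DOK)
TOR: 21  (via DOK)
KEW: 23  (via DOK)
RIV: 26  (via FIR)
IVY: 26  (via TOR)
Shortest route: DOK → TOR → IVY = $26.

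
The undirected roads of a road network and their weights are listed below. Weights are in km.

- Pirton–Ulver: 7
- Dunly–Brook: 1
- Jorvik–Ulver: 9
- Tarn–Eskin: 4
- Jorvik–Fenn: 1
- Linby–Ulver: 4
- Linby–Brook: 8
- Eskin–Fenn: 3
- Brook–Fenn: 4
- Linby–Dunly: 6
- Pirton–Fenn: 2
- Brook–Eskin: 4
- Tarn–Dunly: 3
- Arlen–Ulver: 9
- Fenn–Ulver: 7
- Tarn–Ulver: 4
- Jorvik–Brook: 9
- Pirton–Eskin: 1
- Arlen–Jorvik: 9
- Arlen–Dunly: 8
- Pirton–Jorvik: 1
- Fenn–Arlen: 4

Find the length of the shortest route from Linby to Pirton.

Candidate routes:
Linby - Ulver - Tarn - Eskin - Pirton: 4+4+4+1 = 13
Linby - Ulver - Pirton: 4+7 = 11
Linby - Ulver - Fenn - Jorvik - Pirton: 4+7+1+1 = 13
Linby - Dunly - Brook - Eskin - Pirton: 6+1+4+1 = 12
Cheapest is Linby - Ulver - Pirton at 11 km.

11 km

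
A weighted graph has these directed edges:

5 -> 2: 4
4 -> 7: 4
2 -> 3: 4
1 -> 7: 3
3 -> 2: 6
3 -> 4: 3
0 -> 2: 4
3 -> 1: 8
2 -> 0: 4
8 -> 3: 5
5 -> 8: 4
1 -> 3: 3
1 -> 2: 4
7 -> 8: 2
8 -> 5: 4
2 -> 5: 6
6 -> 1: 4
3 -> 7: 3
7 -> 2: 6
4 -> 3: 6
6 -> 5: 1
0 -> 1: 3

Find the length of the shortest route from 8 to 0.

Shortest distances from 8:
8: 0
5: 4  (via 8)
3: 5  (via 8)
2: 8  (via 5)
4: 8  (via 3)
7: 8  (via 3)
0: 12  (via 2)
Shortest route: 8 → 5 → 2 → 0 = 12.

12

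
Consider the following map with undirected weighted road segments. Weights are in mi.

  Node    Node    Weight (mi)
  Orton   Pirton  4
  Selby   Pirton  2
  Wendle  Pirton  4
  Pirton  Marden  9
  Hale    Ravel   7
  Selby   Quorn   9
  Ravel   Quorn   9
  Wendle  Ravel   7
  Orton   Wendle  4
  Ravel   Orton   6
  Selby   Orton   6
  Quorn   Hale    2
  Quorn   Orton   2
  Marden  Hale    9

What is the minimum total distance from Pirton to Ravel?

Shortest distances from Pirton:
Pirton: 0
Selby: 2  (via Pirton)
Orton: 4  (via Pirton)
Wendle: 4  (via Pirton)
Quorn: 6  (via Orton)
Hale: 8  (via Quorn)
Marden: 9  (via Pirton)
Ravel: 10  (via Orton)
Shortest route: Pirton → Orton → Ravel = 10 mi.

10 mi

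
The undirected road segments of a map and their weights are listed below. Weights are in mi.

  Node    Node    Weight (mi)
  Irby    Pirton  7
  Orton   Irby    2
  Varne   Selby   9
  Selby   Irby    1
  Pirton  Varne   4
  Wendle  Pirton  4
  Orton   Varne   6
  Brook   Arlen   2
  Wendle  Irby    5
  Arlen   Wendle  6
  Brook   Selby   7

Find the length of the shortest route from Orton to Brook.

10 mi

Compare a few routes:
Orton–Irby–Wendle–Arlen–Brook: 2+5+6+2 = 15
Orton–Irby–Selby–Brook: 2+1+7 = 10
The minimum is 10 mi via Orton–Irby–Selby–Brook.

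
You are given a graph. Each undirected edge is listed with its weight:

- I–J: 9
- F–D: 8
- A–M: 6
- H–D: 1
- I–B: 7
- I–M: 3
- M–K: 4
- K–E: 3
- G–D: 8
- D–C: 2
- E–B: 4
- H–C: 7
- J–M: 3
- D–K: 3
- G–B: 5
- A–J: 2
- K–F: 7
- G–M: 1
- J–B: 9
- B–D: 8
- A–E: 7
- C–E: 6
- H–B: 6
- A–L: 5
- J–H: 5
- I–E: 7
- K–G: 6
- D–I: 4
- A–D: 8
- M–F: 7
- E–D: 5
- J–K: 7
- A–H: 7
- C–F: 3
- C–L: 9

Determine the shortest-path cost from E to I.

Running Dijkstra from E:
E: 0
K: 3  (via E)
B: 4  (via E)
D: 5  (via E)
C: 6  (via E)
H: 6  (via D)
A: 7  (via E)
I: 7  (via E)
Shortest route: E–I = 7.

7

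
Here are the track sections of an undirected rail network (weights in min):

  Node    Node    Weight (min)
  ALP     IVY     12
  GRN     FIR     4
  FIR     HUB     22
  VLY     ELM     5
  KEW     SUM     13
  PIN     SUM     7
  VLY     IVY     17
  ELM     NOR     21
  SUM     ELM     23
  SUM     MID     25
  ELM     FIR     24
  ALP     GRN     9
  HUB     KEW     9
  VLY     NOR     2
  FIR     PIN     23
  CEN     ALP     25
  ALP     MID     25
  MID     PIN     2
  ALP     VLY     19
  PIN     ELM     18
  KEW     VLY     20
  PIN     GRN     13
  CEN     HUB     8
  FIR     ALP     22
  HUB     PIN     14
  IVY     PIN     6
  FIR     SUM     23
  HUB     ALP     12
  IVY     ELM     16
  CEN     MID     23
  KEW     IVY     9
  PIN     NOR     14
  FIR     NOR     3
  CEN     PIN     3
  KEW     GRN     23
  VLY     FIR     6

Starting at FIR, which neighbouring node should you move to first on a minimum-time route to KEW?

Compare a few routes:
FIR → NOR → VLY → KEW: 3+2+20 = 25
FIR → VLY → KEW: 6+20 = 26
The minimum is 25 min via FIR → NOR → VLY → KEW.
So from FIR the first move is to NOR.

NOR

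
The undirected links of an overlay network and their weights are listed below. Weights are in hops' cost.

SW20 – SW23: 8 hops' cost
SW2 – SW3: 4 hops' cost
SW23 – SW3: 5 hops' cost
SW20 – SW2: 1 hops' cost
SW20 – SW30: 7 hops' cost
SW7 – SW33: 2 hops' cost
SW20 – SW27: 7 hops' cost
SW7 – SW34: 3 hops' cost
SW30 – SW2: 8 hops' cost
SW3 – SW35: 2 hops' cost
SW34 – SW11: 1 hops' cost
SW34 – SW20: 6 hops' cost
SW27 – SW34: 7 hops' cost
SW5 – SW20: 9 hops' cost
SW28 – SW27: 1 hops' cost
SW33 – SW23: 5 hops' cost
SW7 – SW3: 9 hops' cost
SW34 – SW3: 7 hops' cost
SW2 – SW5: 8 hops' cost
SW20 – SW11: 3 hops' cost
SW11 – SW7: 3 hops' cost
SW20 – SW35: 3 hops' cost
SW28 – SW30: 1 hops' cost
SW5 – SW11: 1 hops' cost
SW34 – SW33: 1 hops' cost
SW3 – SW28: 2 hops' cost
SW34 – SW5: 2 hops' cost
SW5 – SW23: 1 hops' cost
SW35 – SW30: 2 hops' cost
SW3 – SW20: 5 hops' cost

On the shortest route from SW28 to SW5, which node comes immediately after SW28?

SW3

Candidate routes:
SW28 → SW27 → SW34 → SW5: 1+7+2 = 10
SW28 → SW30 → SW35 → SW20 → SW11 → SW5: 1+2+3+3+1 = 10
SW28 → SW3 → SW23 → SW5: 2+5+1 = 8
Cheapest is SW28 → SW3 → SW23 → SW5 at 8 hops' cost.
So from SW28 the first move is to SW3.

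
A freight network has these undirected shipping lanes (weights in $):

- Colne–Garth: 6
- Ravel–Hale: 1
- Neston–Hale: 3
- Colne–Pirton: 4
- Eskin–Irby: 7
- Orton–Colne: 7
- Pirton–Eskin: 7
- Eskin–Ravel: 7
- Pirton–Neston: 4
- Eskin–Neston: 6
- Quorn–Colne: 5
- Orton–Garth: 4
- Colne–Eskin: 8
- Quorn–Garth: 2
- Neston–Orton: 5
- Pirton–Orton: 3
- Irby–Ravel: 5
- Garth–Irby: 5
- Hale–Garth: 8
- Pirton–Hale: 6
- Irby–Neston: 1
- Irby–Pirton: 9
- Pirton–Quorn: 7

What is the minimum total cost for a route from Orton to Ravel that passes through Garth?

$13

Shortest Orton→Garth: Orton → Garth = 4
Shortest Garth→Ravel: Garth → Hale → Ravel = 9
Total via Garth: 4 + 9 = $13.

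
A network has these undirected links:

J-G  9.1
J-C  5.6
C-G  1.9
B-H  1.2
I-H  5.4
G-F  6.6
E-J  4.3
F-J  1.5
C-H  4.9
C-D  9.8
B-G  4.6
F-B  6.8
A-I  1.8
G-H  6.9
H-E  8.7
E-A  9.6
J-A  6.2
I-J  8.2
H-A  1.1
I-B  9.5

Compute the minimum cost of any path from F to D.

16.9

Settle nodes by increasing distance from F:
F: 0
J: 1.5  (via F)
E: 5.8  (via J)
G: 6.6  (via F)
B: 6.8  (via F)
C: 7.1  (via J)
A: 7.7  (via J)
H: 8  (via B)
I: 9.5  (via A)
D: 16.9  (via C)
Shortest route: F → J → C → D = 16.9.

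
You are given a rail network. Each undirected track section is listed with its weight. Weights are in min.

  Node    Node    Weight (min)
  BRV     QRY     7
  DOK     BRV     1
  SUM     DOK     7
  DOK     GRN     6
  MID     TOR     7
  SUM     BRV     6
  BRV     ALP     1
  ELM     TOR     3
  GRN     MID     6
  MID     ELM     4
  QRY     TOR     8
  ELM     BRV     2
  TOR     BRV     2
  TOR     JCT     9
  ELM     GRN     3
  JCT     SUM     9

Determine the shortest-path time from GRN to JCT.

15 min

Compare a few routes:
GRN → ELM → TOR → JCT: 3+3+9 = 15
GRN → DOK → BRV → TOR → JCT: 6+1+2+9 = 18
GRN → ELM → BRV → TOR → JCT: 3+2+2+9 = 16
GRN → ELM → BRV → SUM → JCT: 3+2+6+9 = 20
Cheapest is GRN → ELM → TOR → JCT at 15 min.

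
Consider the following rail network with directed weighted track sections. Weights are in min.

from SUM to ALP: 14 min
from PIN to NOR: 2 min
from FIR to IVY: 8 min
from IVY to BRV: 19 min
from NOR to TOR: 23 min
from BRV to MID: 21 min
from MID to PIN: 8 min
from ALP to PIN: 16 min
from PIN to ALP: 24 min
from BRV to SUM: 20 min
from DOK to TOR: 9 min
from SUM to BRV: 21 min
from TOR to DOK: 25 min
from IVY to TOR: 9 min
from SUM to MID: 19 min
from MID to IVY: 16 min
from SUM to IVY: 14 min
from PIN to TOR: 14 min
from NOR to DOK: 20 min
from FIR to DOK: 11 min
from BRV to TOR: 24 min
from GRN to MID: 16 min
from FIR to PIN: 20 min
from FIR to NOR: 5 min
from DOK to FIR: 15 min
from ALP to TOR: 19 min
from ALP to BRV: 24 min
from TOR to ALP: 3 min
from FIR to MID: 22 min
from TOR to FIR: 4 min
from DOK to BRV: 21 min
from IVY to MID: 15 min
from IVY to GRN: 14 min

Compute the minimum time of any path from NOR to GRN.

49 min

Running Dijkstra from NOR:
NOR: 0
DOK: 20  (via NOR)
TOR: 23  (via NOR)
ALP: 26  (via TOR)
FIR: 27  (via TOR)
IVY: 35  (via FIR)
BRV: 41  (via DOK)
PIN: 42  (via ALP)
MID: 49  (via FIR)
GRN: 49  (via IVY)
Shortest route: NOR → TOR → FIR → IVY → GRN = 49 min.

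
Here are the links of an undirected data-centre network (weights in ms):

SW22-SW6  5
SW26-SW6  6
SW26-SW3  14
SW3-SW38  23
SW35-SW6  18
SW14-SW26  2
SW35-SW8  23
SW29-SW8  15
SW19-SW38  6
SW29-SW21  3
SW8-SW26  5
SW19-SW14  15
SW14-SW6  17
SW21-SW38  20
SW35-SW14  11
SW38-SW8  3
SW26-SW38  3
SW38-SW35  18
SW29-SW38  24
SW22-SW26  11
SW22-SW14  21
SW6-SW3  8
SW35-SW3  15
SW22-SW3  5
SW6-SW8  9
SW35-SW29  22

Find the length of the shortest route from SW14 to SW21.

25 ms

Shortest distances from SW14:
SW14: 0
SW26: 2  (via SW14)
SW38: 5  (via SW26)
SW8: 7  (via SW26)
SW6: 8  (via SW26)
SW35: 11  (via SW14)
SW19: 11  (via SW38)
SW22: 13  (via SW26)
SW3: 16  (via SW26)
SW29: 22  (via SW8)
SW21: 25  (via SW38)
Shortest route: SW14–SW26–SW38–SW21 = 25 ms.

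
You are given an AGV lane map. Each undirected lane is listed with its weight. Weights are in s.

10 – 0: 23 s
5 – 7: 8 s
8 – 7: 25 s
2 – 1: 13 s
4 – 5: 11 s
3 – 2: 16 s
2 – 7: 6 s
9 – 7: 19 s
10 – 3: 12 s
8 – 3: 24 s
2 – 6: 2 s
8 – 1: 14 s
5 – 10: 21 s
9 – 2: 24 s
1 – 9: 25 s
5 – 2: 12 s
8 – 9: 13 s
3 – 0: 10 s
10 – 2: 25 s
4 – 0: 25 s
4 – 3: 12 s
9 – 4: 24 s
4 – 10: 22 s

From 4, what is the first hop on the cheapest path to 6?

Candidate routes:
4 → 5 → 7 → 2 → 6: 11+8+6+2 = 27
4 → 3 → 2 → 6: 12+16+2 = 30
4 → 5 → 2 → 6: 11+12+2 = 25
4 → 10 → 2 → 6: 22+25+2 = 49
Cheapest is 4 → 5 → 2 → 6 at 25 s.
So from 4 the first move is to 5.

5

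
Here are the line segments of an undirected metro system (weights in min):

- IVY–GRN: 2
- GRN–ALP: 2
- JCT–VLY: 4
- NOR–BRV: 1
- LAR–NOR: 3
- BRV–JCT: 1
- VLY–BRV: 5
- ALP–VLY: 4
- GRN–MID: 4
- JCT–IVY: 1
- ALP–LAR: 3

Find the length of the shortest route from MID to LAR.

Compare a few routes:
MID → GRN → ALP → LAR: 4+2+3 = 9
MID → GRN → IVY → JCT → BRV → NOR → LAR: 4+2+1+1+1+3 = 12
Cheapest is MID → GRN → ALP → LAR at 9 min.

9 min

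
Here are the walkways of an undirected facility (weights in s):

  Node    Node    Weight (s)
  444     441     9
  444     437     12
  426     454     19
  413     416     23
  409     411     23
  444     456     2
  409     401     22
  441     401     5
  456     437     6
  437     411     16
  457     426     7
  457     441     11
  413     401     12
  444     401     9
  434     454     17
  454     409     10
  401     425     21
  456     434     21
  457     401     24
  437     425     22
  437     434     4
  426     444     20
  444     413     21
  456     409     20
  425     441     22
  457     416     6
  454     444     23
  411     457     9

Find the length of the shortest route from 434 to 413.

33 s

Compare a few routes:
434 → 437 → 456 → 444 → 413: 4+6+2+21 = 33
434 → 437 → 444 → 413: 4+12+21 = 37
434 → 437 → 444 → 401 → 413: 4+12+9+12 = 37
Cheapest is 434 → 437 → 456 → 444 → 413 at 33 s.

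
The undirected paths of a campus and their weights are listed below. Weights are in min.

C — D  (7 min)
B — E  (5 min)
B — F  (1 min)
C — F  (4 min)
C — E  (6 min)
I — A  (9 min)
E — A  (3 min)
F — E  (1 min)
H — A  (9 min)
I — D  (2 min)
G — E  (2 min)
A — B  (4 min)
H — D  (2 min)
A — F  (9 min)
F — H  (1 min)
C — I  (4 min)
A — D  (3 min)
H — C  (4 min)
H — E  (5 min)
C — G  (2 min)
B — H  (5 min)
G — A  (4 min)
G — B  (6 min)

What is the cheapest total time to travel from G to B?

4 min

Settle nodes by increasing distance from G:
G: 0
C: 2  (via G)
E: 2  (via G)
F: 3  (via E)
A: 4  (via G)
B: 4  (via F)
Shortest route: G–E–F–B = 4 min.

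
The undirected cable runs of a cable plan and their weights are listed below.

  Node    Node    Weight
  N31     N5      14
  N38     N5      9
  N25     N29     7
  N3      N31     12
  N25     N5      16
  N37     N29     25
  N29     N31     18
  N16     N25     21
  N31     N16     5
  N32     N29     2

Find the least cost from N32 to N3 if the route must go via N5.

51

Best N32 to N5: N32–N29–N25–N5 costing 25
Shortest N5→N3: N5–N31–N3 = 26
Total via N5: 25 + 26 = 51.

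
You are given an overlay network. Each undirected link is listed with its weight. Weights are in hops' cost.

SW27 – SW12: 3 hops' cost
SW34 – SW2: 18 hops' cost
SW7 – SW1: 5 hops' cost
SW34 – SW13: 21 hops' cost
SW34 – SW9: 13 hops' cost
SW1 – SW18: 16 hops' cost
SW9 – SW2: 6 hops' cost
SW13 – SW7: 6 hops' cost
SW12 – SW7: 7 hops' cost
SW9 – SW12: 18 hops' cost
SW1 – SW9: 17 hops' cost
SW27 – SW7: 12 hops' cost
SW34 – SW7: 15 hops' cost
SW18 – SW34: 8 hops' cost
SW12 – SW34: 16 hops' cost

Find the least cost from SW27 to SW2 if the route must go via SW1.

38 hops' cost

Shortest SW27→SW1: SW27 → SW12 → SW7 → SW1 = 15
Shortest SW1→SW2: SW1 → SW9 → SW2 = 23
Total via SW1: 15 + 23 = 38 hops' cost.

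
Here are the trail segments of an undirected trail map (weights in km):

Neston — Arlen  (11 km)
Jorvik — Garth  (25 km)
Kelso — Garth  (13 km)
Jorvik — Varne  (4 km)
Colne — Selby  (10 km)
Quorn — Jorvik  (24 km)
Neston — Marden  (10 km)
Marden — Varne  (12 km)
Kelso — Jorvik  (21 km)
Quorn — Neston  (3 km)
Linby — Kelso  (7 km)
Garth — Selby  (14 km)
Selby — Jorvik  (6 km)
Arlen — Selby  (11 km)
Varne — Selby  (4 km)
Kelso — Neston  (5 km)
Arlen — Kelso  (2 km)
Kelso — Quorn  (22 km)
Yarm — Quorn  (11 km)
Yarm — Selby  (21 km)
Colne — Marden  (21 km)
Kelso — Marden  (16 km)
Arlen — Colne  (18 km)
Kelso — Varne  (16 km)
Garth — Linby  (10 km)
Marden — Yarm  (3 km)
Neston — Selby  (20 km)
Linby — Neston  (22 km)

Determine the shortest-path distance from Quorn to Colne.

28 km

Running Dijkstra from Quorn:
Quorn: 0
Neston: 3  (via Quorn)
Kelso: 8  (via Neston)
Arlen: 10  (via Kelso)
Yarm: 11  (via Quorn)
Marden: 13  (via Neston)
Linby: 15  (via Kelso)
Garth: 21  (via Kelso)
Selby: 21  (via Arlen)
Jorvik: 24  (via Quorn)
Varne: 24  (via Kelso)
Colne: 28  (via Arlen)
Shortest route: Quorn–Neston–Kelso–Arlen–Colne = 28 km.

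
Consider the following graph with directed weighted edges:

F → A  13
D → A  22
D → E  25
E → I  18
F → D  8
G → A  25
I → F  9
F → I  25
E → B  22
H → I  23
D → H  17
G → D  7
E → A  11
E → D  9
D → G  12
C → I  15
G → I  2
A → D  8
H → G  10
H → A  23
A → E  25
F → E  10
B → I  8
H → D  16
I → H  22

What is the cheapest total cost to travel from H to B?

Enumerating some paths:
H - I - F - E - B: 23+9+10+22 = 64
H - D - E - B: 16+25+22 = 63
H - G - I - F - E - B: 10+2+9+10+22 = 53
H - G - D - E - B: 10+7+25+22 = 64
The minimum is 53 via H - G - I - F - E - B.

53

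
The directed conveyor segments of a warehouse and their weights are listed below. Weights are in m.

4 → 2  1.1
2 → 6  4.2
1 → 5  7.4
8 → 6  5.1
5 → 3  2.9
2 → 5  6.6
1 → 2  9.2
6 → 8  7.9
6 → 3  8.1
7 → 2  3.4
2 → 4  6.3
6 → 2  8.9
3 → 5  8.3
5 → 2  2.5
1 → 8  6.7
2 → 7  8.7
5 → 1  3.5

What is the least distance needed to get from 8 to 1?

24.1 m

Shortest distances from 8:
8: 0
6: 5.1  (via 8)
3: 13.2  (via 6)
2: 14  (via 6)
4: 20.3  (via 2)
5: 20.6  (via 2)
7: 22.7  (via 2)
1: 24.1  (via 5)
Shortest route: 8 → 6 → 2 → 5 → 1 = 24.1 m.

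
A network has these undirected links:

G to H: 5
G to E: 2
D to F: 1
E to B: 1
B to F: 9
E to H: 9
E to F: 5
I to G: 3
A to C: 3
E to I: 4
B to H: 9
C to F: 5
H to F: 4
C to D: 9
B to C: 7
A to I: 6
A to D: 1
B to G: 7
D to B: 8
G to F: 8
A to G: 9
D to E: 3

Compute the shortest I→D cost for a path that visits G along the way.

8

Shortest I→G: I → G = 3
Best G to D: G → E → D costing 5
Total via G: 3 + 5 = 8.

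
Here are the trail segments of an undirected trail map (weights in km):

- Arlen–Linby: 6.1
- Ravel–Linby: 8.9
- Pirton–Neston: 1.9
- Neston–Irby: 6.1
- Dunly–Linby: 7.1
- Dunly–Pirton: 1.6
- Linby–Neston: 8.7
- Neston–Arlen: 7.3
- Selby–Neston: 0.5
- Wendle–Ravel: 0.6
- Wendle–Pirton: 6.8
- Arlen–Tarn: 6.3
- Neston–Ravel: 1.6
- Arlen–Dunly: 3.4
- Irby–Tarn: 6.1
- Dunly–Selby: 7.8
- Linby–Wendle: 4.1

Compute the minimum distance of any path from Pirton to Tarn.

Compare a few routes:
Pirton–Neston–Irby–Tarn: 1.9+6.1+6.1 = 14.1
Pirton–Neston–Arlen–Tarn: 1.9+7.3+6.3 = 15.5
Pirton–Neston–Selby–Dunly–Arlen–Tarn: 1.9+0.5+7.8+3.4+6.3 = 19.9
Pirton–Dunly–Arlen–Tarn: 1.6+3.4+6.3 = 11.3
Cheapest is Pirton–Dunly–Arlen–Tarn at 11.3 km.

11.3 km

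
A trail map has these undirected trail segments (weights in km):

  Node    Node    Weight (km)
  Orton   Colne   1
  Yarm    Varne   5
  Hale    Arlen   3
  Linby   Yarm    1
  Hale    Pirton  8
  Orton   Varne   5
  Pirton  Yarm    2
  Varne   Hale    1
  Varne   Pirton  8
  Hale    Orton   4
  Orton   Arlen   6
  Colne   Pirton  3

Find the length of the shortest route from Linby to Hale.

Enumerating some paths:
Linby - Yarm - Varne - Hale: 1+5+1 = 7
Linby - Yarm - Pirton - Colne - Orton - Hale: 1+2+3+1+4 = 11
The minimum is 7 km via Linby - Yarm - Varne - Hale.

7 km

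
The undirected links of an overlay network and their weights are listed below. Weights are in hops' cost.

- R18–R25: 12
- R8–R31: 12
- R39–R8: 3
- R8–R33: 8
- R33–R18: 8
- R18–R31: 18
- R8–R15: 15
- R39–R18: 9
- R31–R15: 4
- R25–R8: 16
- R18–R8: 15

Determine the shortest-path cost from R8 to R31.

12 hops' cost

Running Dijkstra from R8:
R8: 0
R39: 3  (via R8)
R33: 8  (via R8)
R31: 12  (via R8)
Shortest route: R8 → R31 = 12 hops' cost.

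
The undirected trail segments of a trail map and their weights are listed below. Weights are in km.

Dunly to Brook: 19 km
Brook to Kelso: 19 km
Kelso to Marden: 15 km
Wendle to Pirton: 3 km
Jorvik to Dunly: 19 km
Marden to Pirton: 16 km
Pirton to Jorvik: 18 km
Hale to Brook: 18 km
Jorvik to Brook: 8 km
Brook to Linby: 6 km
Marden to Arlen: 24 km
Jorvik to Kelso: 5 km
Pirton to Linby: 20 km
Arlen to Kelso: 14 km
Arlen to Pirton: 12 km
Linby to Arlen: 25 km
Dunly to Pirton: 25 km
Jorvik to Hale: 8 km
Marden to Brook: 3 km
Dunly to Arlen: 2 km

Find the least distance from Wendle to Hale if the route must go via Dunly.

44 km

Best Wendle to Dunly: Wendle → Pirton → Arlen → Dunly costing 17
Best Dunly to Hale: Dunly → Jorvik → Hale costing 27
Total via Dunly: 17 + 27 = 44 km.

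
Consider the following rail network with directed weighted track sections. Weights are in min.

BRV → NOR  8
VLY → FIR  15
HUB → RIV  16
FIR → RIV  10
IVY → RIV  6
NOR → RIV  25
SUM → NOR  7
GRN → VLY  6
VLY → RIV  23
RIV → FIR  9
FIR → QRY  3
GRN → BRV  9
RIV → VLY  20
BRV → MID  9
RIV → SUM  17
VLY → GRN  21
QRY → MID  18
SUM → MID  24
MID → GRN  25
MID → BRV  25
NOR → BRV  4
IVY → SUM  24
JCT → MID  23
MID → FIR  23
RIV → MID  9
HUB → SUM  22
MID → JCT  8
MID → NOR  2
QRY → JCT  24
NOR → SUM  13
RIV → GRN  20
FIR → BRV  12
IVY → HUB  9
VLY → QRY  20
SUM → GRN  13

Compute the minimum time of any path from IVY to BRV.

21 min

Shortest distances from IVY:
IVY: 0
RIV: 6  (via IVY)
HUB: 9  (via IVY)
MID: 15  (via RIV)
FIR: 15  (via RIV)
NOR: 17  (via MID)
QRY: 18  (via FIR)
BRV: 21  (via NOR)
Shortest route: IVY–RIV–MID–NOR–BRV = 21 min.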